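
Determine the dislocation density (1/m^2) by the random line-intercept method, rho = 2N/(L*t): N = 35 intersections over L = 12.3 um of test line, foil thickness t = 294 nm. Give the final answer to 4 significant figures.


rho = 2N / (L * t)
L = 12.3 um = 1.23e-05 m, t = 294 nm = 2.94e-07 m
rho = 2 * 35 / (1.23e-05 * 2.94e-07)
rho = 1.936e+13 1/m^2


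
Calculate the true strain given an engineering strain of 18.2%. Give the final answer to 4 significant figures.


epsilon_true = ln(1 + epsilon_eng)
epsilon_true = ln(1 + 0.182)
epsilon_true = 0.1672


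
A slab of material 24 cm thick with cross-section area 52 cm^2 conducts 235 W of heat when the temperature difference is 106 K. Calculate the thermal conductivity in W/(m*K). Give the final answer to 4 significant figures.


k = Q*L / (A*dT)
L = 0.24 m, A = 5.2e-03 m^2
k = 235 * 0.24 / (5.2e-03 * 106)
k = 102.3 W/(m*K)


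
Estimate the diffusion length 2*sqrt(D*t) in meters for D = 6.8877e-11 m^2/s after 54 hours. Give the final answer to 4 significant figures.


t = 54 hr = 194400 s
Diffusion length = 2*sqrt(D*t)
= 2*sqrt(6.8877e-11 * 194400)
= 7.318e-03 m


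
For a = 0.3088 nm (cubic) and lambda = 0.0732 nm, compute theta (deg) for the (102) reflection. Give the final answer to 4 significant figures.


d = a / sqrt(h^2+k^2+l^2)
d = 0.3088 / sqrt(5) = 0.1381 nm
lambda = 2*d*sin(theta)  =>  sin(theta) = lambda / (2*d)
sin(theta) = 0.0732 / (2 * 0.1381) = 0.265026
theta = 15.37 deg


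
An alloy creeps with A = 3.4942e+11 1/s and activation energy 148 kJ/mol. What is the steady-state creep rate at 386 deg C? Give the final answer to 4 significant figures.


rate = A * exp(-Q / (R*T))
T = 386 + 273.15 = 659.15 K
rate = 3.4942e+11 * exp(-148e3 / (8.314 * 659.15))
rate = 0.6525 1/s


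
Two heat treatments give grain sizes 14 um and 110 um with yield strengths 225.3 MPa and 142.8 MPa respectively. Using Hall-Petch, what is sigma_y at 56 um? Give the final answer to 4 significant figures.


sigma_y = sigma0 + k / sqrt(d)
1/sqrt(d1) = 1/sqrt(1.4e-05) = 267.261;  1/sqrt(d2) = 95.3463
k = (sigma1 - sigma2) / (1/sqrt(d1) - 1/sqrt(d2)) = (225.3 - 142.8) / (267.261 - 95.3463) = 0.479888 MPa*m^0.5
sigma0 = sigma1 - k/sqrt(d1) = 225.3 - 0.479888*267.261 = 97.0444 MPa
sigma_y(d3) = 97.0444 + 0.479888 / sqrt(5.6e-05) = 161.2 MPa


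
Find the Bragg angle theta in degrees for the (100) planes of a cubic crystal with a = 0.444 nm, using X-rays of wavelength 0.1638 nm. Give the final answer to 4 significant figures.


d = a / sqrt(h^2+k^2+l^2)
d = 0.444 / sqrt(1) = 0.444 nm
lambda = 2*d*sin(theta)  =>  sin(theta) = lambda / (2*d)
sin(theta) = 0.1638 / (2 * 0.444) = 0.184459
theta = 10.63 deg


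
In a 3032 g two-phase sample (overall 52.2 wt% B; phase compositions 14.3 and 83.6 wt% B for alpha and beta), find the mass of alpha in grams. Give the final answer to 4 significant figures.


f_alpha = (C_beta - C0) / (C_beta - C_alpha)
f_alpha = (83.6 - 52.2) / (83.6 - 14.3) = 0.453102
m_alpha = f_alpha * m_total = 0.453102 * 3032 = 1374 g


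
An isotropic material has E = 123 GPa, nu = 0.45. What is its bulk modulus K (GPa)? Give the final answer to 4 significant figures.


K = E / (3*(1-2*nu))
K = 123 / (3*(1-2*0.45))
K = 410 GPa


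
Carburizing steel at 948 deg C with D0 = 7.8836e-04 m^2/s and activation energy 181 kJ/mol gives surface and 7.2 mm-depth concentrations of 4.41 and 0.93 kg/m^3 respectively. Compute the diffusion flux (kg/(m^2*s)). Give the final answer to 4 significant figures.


Step 1: D = D0 * exp(-Qd/(R*T))
T = 948 + 273.15 = 1221.15 K
D = 7.8836e-04 * exp(-181e3 / (8.314 * 1221.15)) = 1.42619e-11 m^2/s
Step 2: J = D * (C1 - C2) / dx
J = 1.42619e-11 * (4.41 - 0.93) / 7.2e-03
J = 6.893e-09 kg/(m^2*s)


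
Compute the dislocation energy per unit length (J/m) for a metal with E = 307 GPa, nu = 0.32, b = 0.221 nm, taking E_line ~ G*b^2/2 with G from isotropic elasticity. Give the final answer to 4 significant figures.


Step 1: G = E / (2*(1+nu))
G = 307 / (2*(1+0.32)) = 116.288 GPa = 1.16288e+11 Pa
Step 2: E_line = G*b^2/2
b = 0.221 nm = 2.21e-10 m
E_line = 0.5 * 1.16288e+11 * (2.21e-10)^2 = 2.84e-09 J/m


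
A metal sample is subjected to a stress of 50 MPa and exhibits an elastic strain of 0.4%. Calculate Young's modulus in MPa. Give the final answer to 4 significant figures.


E = sigma / epsilon
epsilon = 0.4% = 4e-03
E = 50 / 4e-03
E = 12500 MPa


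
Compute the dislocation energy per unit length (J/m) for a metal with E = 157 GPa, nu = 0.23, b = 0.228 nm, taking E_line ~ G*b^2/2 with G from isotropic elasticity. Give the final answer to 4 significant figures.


Step 1: G = E / (2*(1+nu))
G = 157 / (2*(1+0.23)) = 63.8211 GPa = 6.38211e+10 Pa
Step 2: E_line = G*b^2/2
b = 0.228 nm = 2.28e-10 m
E_line = 0.5 * 6.38211e+10 * (2.28e-10)^2 = 1.659e-09 J/m


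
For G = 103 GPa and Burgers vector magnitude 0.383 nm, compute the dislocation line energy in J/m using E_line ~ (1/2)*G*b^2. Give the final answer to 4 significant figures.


E = G*b^2/2
b = 0.383 nm = 3.83e-10 m
G = 103 GPa = 1.03e+11 Pa
E = 0.5 * 1.03e+11 * (3.83e-10)^2
E = 7.554e-09 J/m


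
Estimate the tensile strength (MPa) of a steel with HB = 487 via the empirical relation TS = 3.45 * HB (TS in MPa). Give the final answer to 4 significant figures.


TS (MPa) = 3.45 * HB
TS = 3.45 * 487
TS = 1680 MPa


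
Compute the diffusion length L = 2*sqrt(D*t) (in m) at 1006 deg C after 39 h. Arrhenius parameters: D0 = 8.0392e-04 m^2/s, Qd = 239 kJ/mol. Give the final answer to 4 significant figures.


Step 1: D = D0 * exp(-Qd/(R*T))
T = 1279.15 K
D = 8.0392e-04 * exp(-239e3 / (8.314 * 1279.15)) = 1.39699e-13 m^2/s
Step 2: L = 2*sqrt(D*t)
t = 39 h = 140400 s
L = 2*sqrt(1.39699e-13 * 140400) = 2.801e-04 m


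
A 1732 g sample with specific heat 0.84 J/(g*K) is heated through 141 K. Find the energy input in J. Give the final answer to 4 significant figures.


Q = m * cp * dT
Q = 1732 * 0.84 * 141
Q = 205100 J


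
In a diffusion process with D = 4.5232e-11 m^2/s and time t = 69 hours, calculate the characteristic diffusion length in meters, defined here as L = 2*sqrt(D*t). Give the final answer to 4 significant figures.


t = 69 hr = 248400 s
Diffusion length = 2*sqrt(D*t)
= 2*sqrt(4.5232e-11 * 248400)
= 6.704e-03 m


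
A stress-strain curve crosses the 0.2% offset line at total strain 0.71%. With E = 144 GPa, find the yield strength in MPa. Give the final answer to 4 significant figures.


Offset strain = 0.002
Elastic strain at yield = total_strain - offset = 7.1e-03 - 0.002 = 5.1e-03
sigma_y = E * elastic_strain = 144000 * 5.1e-03
sigma_y = 734.4 MPa


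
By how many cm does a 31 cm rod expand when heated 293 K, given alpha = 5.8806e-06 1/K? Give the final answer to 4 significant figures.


dL = L0 * alpha * dT
dL = 31 * 5.8806e-06 * 293
dL = 0.05341 cm


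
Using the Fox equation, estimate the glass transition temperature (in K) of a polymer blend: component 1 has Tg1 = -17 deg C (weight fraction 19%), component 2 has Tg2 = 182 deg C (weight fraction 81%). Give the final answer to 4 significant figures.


1/Tg = w1/Tg1 + w2/Tg2 (in Kelvin)
Tg1 = 256.15 K, Tg2 = 455.15 K
1/Tg = 0.19/256.15 + 0.81/455.15
Tg = 396.6 K


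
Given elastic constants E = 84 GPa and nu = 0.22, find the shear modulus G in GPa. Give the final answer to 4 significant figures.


G = E / (2*(1+nu))
G = 84 / (2*(1+0.22))
G = 34.43 GPa


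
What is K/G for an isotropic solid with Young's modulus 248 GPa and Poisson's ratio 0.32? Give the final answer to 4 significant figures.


G = E / (2*(1+nu))
G = 248 / (2*(1+0.32)) = 93.9394 GPa
K = E / (3*(1-2*nu))
K = 248 / (3*(1-2*0.32)) = 229.63 GPa
K/G = 229.63 / 93.9394 = 2.444


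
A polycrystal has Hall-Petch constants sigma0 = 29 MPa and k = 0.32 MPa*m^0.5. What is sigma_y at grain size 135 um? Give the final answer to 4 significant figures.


sigma_y = sigma0 + k / sqrt(d)
d = 135 um = 1.35e-04 m
sigma_y = 29 + 0.32 / sqrt(1.35e-04)
sigma_y = 56.54 MPa


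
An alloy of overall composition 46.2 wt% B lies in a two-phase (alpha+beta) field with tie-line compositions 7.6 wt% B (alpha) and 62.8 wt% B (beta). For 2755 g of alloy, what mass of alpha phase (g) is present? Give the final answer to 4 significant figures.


f_alpha = (C_beta - C0) / (C_beta - C_alpha)
f_alpha = (62.8 - 46.2) / (62.8 - 7.6) = 0.300725
m_alpha = f_alpha * m_total = 0.300725 * 2755 = 828.5 g


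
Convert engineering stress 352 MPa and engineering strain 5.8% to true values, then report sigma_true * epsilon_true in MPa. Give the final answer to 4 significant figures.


sigma_true = sigma_eng * (1 + epsilon_eng)
sigma_true = 352 * (1 + 0.058) = 372.416 MPa
epsilon_true = ln(1 + epsilon_eng)
epsilon_true = ln(1 + 0.058) = 0.0563803
sigma_true * epsilon_true = 372.416 * 0.0563803 = 21 MPa


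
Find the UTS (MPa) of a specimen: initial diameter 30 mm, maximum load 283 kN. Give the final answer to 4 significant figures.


A0 = pi*(d/2)^2 = pi*(30/2)^2 = 706.858 mm^2
UTS = F_max / A0 = 283*1000 / 706.858
UTS = 400.4 MPa


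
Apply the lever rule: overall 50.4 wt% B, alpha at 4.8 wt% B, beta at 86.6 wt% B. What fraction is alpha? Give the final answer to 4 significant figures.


f_alpha = (C_beta - C0) / (C_beta - C_alpha)
f_alpha = (86.6 - 50.4) / (86.6 - 4.8)
f_alpha = 0.4425


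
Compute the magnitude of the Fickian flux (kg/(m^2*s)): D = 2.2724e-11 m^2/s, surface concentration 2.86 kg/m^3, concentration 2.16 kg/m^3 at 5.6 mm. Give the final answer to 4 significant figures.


J = -D * (dC/dx) = D * (C1 - C2) / dx
J = 2.2724e-11 * (2.86 - 2.16) / 5.6e-03
J = 2.841e-09 kg/(m^2*s)


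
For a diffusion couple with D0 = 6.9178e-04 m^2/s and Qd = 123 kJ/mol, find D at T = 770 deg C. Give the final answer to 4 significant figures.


D = D0 * exp(-Qd / (R*T))
T = 1043.15 K
D = 6.9178e-04 * exp(-123e3 / (8.314 * 1043.15))
D = 4.793e-10 m^2/s


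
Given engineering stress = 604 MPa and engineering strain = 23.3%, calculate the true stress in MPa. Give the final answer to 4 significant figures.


sigma_true = sigma_eng * (1 + epsilon_eng)
sigma_true = 604 * (1 + 0.233)
sigma_true = 744.7 MPa


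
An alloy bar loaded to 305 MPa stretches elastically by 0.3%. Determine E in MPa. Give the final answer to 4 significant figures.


E = sigma / epsilon
epsilon = 0.3% = 3e-03
E = 305 / 3e-03
E = 101700 MPa


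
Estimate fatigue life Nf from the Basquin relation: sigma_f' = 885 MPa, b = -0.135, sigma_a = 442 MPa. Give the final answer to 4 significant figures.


sigma_a = sigma_f' * (2*Nf)^b
2*Nf = (sigma_a / sigma_f')^(1/b)
2*Nf = (442 / 885)^(1/-0.135)
2*Nf = 171.194
Nf = 85.6 cycles


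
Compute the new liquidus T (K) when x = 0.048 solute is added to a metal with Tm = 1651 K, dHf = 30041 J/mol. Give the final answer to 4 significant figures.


dT = R*Tm^2*x / dHf
dT = 8.314 * 1651^2 * 0.048 / 30041
dT = 36.2102 K
T_new = 1651 - 36.2102 = 1615 K


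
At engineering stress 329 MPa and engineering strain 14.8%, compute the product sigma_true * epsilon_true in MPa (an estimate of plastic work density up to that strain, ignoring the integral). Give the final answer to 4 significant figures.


sigma_true = sigma_eng * (1 + epsilon_eng)
sigma_true = 329 * (1 + 0.148) = 377.692 MPa
epsilon_true = ln(1 + epsilon_eng)
epsilon_true = ln(1 + 0.148) = 0.138021
sigma_true * epsilon_true = 377.692 * 0.138021 = 52.13 MPa


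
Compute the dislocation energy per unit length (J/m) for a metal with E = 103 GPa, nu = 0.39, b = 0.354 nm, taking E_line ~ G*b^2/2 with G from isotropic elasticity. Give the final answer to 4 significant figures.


Step 1: G = E / (2*(1+nu))
G = 103 / (2*(1+0.39)) = 37.0504 GPa = 3.70504e+10 Pa
Step 2: E_line = G*b^2/2
b = 0.354 nm = 3.54e-10 m
E_line = 0.5 * 3.70504e+10 * (3.54e-10)^2 = 2.322e-09 J/m


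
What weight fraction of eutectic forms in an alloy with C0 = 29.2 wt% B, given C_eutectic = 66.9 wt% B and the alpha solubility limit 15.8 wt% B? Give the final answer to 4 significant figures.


f_primary = (C_e - C0) / (C_e - C_alpha_max)
f_primary = (66.9 - 29.2) / (66.9 - 15.8)
f_primary = 0.737769
f_eutectic = 1 - 0.737769 = 0.2622


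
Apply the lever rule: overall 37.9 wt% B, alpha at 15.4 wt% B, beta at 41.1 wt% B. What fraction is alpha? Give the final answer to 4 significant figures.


f_alpha = (C_beta - C0) / (C_beta - C_alpha)
f_alpha = (41.1 - 37.9) / (41.1 - 15.4)
f_alpha = 0.1245


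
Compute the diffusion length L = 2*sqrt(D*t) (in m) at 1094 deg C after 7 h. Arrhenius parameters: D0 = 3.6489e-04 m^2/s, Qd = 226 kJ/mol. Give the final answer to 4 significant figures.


Step 1: D = D0 * exp(-Qd/(R*T))
T = 1367.15 K
D = 3.6489e-04 * exp(-226e3 / (8.314 * 1367.15)) = 8.45431e-13 m^2/s
Step 2: L = 2*sqrt(D*t)
t = 7 h = 25200 s
L = 2*sqrt(8.45431e-13 * 25200) = 2.919e-04 m


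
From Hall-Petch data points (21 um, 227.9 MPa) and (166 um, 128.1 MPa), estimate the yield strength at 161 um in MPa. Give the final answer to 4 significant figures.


sigma_y = sigma0 + k / sqrt(d)
1/sqrt(d1) = 1/sqrt(2.1e-05) = 218.218;  1/sqrt(d2) = 77.6151
k = (sigma1 - sigma2) / (1/sqrt(d1) - 1/sqrt(d2)) = (227.9 - 128.1) / (218.218 - 77.6151) = 0.709801 MPa*m^0.5
sigma0 = sigma1 - k/sqrt(d1) = 227.9 - 0.709801*218.218 = 73.0088 MPa
sigma_y(d3) = 73.0088 + 0.709801 / sqrt(1.61e-04) = 128.9 MPa


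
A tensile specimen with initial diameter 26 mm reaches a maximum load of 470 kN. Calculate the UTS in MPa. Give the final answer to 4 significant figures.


A0 = pi*(d/2)^2 = pi*(26/2)^2 = 530.929 mm^2
UTS = F_max / A0 = 470*1000 / 530.929
UTS = 885.2 MPa


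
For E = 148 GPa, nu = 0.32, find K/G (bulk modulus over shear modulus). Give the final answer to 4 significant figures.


G = E / (2*(1+nu))
G = 148 / (2*(1+0.32)) = 56.0606 GPa
K = E / (3*(1-2*nu))
K = 148 / (3*(1-2*0.32)) = 137.037 GPa
K/G = 137.037 / 56.0606 = 2.444


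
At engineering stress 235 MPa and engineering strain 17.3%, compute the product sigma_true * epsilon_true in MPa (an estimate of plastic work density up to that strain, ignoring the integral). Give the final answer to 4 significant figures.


sigma_true = sigma_eng * (1 + epsilon_eng)
sigma_true = 235 * (1 + 0.173) = 275.655 MPa
epsilon_true = ln(1 + epsilon_eng)
epsilon_true = ln(1 + 0.173) = 0.159565
sigma_true * epsilon_true = 275.655 * 0.159565 = 43.98 MPa


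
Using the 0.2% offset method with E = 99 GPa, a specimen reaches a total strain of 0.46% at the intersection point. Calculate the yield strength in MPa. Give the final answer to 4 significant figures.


Offset strain = 0.002
Elastic strain at yield = total_strain - offset = 4.6e-03 - 0.002 = 2.6e-03
sigma_y = E * elastic_strain = 99000 * 2.6e-03
sigma_y = 257.4 MPa


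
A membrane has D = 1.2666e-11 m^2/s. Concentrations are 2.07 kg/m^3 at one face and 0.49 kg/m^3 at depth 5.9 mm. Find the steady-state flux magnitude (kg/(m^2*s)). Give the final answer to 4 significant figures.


J = -D * (dC/dx) = D * (C1 - C2) / dx
J = 1.2666e-11 * (2.07 - 0.49) / 5.9e-03
J = 3.392e-09 kg/(m^2*s)


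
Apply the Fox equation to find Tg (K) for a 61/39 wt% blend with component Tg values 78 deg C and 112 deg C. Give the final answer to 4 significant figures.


1/Tg = w1/Tg1 + w2/Tg2 (in Kelvin)
Tg1 = 351.15 K, Tg2 = 385.15 K
1/Tg = 0.61/351.15 + 0.39/385.15
Tg = 363.7 K


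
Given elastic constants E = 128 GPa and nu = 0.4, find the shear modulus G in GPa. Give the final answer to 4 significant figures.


G = E / (2*(1+nu))
G = 128 / (2*(1+0.4))
G = 45.71 GPa


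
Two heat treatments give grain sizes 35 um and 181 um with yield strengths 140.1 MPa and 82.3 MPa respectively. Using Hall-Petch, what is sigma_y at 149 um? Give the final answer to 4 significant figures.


sigma_y = sigma0 + k / sqrt(d)
1/sqrt(d1) = 1/sqrt(3.5e-05) = 169.031;  1/sqrt(d2) = 74.3294
k = (sigma1 - sigma2) / (1/sqrt(d1) - 1/sqrt(d2)) = (140.1 - 82.3) / (169.031 - 74.3294) = 0.610339 MPa*m^0.5
sigma0 = sigma1 - k/sqrt(d1) = 140.1 - 0.610339*169.031 = 36.9338 MPa
sigma_y(d3) = 36.9338 + 0.610339 / sqrt(1.49e-04) = 86.93 MPa


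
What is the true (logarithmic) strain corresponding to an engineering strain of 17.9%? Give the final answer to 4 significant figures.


epsilon_true = ln(1 + epsilon_eng)
epsilon_true = ln(1 + 0.179)
epsilon_true = 0.1647


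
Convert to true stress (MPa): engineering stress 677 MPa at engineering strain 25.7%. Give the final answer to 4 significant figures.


sigma_true = sigma_eng * (1 + epsilon_eng)
sigma_true = 677 * (1 + 0.257)
sigma_true = 851 MPa


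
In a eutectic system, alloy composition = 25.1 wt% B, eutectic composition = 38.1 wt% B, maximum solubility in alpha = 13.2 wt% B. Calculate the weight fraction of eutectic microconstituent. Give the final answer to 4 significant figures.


f_primary = (C_e - C0) / (C_e - C_alpha_max)
f_primary = (38.1 - 25.1) / (38.1 - 13.2)
f_primary = 0.522088
f_eutectic = 1 - 0.522088 = 0.4779


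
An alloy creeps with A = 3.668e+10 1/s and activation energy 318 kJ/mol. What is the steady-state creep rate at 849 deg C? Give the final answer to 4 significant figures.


rate = A * exp(-Q / (R*T))
T = 849 + 273.15 = 1122.15 K
rate = 3.668e+10 * exp(-318e3 / (8.314 * 1122.15))
rate = 5.773e-05 1/s


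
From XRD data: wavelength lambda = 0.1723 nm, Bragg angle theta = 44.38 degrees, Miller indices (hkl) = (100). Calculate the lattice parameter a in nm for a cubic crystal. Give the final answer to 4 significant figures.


d = lambda / (2*sin(theta))
d = 0.1723 / (2*sin(44.38 deg))
d = 0.123175 nm
a = d * sqrt(h^2+k^2+l^2) = 0.123175 * sqrt(1)
a = 0.1232 nm


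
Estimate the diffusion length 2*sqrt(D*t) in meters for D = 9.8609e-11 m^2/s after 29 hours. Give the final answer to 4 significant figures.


t = 29 hr = 104400 s
Diffusion length = 2*sqrt(D*t)
= 2*sqrt(9.8609e-11 * 104400)
= 6.417e-03 m


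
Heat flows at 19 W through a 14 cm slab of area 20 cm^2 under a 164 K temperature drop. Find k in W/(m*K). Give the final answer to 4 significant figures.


k = Q*L / (A*dT)
L = 0.14 m, A = 2e-03 m^2
k = 19 * 0.14 / (2e-03 * 164)
k = 8.11 W/(m*K)


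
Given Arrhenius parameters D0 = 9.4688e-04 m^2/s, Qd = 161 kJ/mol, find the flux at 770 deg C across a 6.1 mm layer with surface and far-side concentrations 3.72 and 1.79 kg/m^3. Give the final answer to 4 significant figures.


Step 1: D = D0 * exp(-Qd/(R*T))
T = 770 + 273.15 = 1043.15 K
D = 9.4688e-04 * exp(-161e3 / (8.314 * 1043.15)) = 8.20537e-12 m^2/s
Step 2: J = D * (C1 - C2) / dx
J = 8.20537e-12 * (3.72 - 1.79) / 6.1e-03
J = 2.596e-09 kg/(m^2*s)


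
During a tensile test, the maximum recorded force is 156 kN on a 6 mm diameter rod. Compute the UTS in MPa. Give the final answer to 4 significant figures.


A0 = pi*(d/2)^2 = pi*(6/2)^2 = 28.2743 mm^2
UTS = F_max / A0 = 156*1000 / 28.2743
UTS = 5517 MPa


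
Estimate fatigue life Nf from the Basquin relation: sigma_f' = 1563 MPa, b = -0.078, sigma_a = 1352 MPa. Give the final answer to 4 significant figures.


sigma_a = sigma_f' * (2*Nf)^b
2*Nf = (sigma_a / sigma_f')^(1/b)
2*Nf = (1352 / 1563)^(1/-0.078)
2*Nf = 6.41897
Nf = 3.209 cycles


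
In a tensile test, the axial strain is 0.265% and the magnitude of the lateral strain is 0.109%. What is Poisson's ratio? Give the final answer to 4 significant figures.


nu = -epsilon_lat / epsilon_axial
Lateral strain is contraction (negative), so using magnitudes:
nu = 0.109 / 0.265
nu = 0.4113


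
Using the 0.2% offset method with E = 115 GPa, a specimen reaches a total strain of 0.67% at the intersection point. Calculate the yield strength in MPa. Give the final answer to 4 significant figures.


Offset strain = 0.002
Elastic strain at yield = total_strain - offset = 6.7e-03 - 0.002 = 4.7e-03
sigma_y = E * elastic_strain = 115000 * 4.7e-03
sigma_y = 540.5 MPa


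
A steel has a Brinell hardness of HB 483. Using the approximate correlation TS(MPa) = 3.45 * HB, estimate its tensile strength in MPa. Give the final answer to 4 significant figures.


TS (MPa) = 3.45 * HB
TS = 3.45 * 483
TS = 1666 MPa


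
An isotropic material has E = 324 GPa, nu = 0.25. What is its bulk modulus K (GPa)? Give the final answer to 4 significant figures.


K = E / (3*(1-2*nu))
K = 324 / (3*(1-2*0.25))
K = 216 GPa


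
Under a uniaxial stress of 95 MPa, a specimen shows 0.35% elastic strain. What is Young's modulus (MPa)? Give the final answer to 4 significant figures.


E = sigma / epsilon
epsilon = 0.35% = 3.5e-03
E = 95 / 3.5e-03
E = 27140 MPa


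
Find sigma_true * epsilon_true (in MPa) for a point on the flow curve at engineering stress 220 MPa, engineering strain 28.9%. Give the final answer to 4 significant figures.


sigma_true = sigma_eng * (1 + epsilon_eng)
sigma_true = 220 * (1 + 0.289) = 283.58 MPa
epsilon_true = ln(1 + epsilon_eng)
epsilon_true = ln(1 + 0.289) = 0.253867
sigma_true * epsilon_true = 283.58 * 0.253867 = 71.99 MPa


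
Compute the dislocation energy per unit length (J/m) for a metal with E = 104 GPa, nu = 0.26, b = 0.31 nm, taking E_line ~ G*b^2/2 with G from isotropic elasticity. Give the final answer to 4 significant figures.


Step 1: G = E / (2*(1+nu))
G = 104 / (2*(1+0.26)) = 41.2698 GPa = 4.12698e+10 Pa
Step 2: E_line = G*b^2/2
b = 0.31 nm = 3.1e-10 m
E_line = 0.5 * 4.12698e+10 * (3.1e-10)^2 = 1.983e-09 J/m


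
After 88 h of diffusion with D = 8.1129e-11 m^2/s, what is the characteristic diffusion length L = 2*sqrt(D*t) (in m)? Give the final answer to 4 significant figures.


t = 88 hr = 316800 s
Diffusion length = 2*sqrt(D*t)
= 2*sqrt(8.1129e-11 * 316800)
= 0.01014 m


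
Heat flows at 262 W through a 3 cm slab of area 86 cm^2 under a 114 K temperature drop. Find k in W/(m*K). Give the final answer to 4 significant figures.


k = Q*L / (A*dT)
L = 0.03 m, A = 8.6e-03 m^2
k = 262 * 0.03 / (8.6e-03 * 114)
k = 8.017 W/(m*K)


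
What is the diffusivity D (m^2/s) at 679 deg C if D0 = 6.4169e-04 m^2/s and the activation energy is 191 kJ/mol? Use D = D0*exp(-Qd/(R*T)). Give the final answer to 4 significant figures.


D = D0 * exp(-Qd / (R*T))
T = 952.15 K
D = 6.4169e-04 * exp(-191e3 / (8.314 * 952.15))
D = 2.132e-14 m^2/s


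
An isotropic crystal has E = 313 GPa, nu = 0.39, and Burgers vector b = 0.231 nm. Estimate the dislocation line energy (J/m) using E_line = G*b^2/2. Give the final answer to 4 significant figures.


Step 1: G = E / (2*(1+nu))
G = 313 / (2*(1+0.39)) = 112.59 GPa = 1.1259e+11 Pa
Step 2: E_line = G*b^2/2
b = 0.231 nm = 2.31e-10 m
E_line = 0.5 * 1.1259e+11 * (2.31e-10)^2 = 3.004e-09 J/m


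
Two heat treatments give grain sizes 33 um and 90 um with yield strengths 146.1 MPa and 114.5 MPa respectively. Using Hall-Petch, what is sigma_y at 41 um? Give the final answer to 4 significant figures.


sigma_y = sigma0 + k / sqrt(d)
1/sqrt(d1) = 1/sqrt(3.3e-05) = 174.078;  1/sqrt(d2) = 105.409
k = (sigma1 - sigma2) / (1/sqrt(d1) - 1/sqrt(d2)) = (146.1 - 114.5) / (174.078 - 105.409) = 0.460183 MPa*m^0.5
sigma0 = sigma1 - k/sqrt(d1) = 146.1 - 0.460183*174.078 = 65.9925 MPa
sigma_y(d3) = 65.9925 + 0.460183 / sqrt(4.1e-05) = 137.9 MPa


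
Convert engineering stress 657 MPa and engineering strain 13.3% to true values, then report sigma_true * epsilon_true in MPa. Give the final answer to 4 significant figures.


sigma_true = sigma_eng * (1 + epsilon_eng)
sigma_true = 657 * (1 + 0.133) = 744.381 MPa
epsilon_true = ln(1 + epsilon_eng)
epsilon_true = ln(1 + 0.133) = 0.124869
sigma_true * epsilon_true = 744.381 * 0.124869 = 92.95 MPa


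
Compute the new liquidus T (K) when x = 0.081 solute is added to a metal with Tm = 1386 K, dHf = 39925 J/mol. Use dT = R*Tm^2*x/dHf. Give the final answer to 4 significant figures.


dT = R*Tm^2*x / dHf
dT = 8.314 * 1386^2 * 0.081 / 39925
dT = 32.4024 K
T_new = 1386 - 32.4024 = 1354 K


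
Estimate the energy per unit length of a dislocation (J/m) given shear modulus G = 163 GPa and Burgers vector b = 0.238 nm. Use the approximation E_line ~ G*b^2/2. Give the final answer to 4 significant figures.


E = G*b^2/2
b = 0.238 nm = 2.38e-10 m
G = 163 GPa = 1.63e+11 Pa
E = 0.5 * 1.63e+11 * (2.38e-10)^2
E = 4.616e-09 J/m


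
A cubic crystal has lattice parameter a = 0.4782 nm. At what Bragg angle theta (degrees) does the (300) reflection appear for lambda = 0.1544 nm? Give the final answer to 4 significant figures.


d = a / sqrt(h^2+k^2+l^2)
d = 0.4782 / sqrt(9) = 0.1594 nm
lambda = 2*d*sin(theta)  =>  sin(theta) = lambda / (2*d)
sin(theta) = 0.1544 / (2 * 0.1594) = 0.484316
theta = 28.97 deg


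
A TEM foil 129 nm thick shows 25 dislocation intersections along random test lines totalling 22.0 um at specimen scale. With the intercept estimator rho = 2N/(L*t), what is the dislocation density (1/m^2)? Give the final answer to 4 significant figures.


rho = 2N / (L * t)
L = 22.0 um = 2.2e-05 m, t = 129 nm = 1.29e-07 m
rho = 2 * 25 / (2.2e-05 * 1.29e-07)
rho = 1.762e+13 1/m^2


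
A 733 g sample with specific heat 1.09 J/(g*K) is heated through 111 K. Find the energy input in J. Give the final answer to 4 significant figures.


Q = m * cp * dT
Q = 733 * 1.09 * 111
Q = 88690 J


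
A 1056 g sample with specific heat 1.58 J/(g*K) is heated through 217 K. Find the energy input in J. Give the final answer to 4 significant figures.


Q = m * cp * dT
Q = 1056 * 1.58 * 217
Q = 362100 J


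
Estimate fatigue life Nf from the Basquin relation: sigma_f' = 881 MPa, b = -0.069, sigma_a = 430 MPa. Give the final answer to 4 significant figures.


sigma_a = sigma_f' * (2*Nf)^b
2*Nf = (sigma_a / sigma_f')^(1/b)
2*Nf = (430 / 881)^(1/-0.069)
2*Nf = 32704
Nf = 16350 cycles


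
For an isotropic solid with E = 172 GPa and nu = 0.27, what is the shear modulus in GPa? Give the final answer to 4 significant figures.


G = E / (2*(1+nu))
G = 172 / (2*(1+0.27))
G = 67.72 GPa


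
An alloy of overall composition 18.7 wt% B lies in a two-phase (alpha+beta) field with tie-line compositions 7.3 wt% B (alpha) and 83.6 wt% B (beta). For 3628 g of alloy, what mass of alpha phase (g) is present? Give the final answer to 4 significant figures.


f_alpha = (C_beta - C0) / (C_beta - C_alpha)
f_alpha = (83.6 - 18.7) / (83.6 - 7.3) = 0.85059
m_alpha = f_alpha * m_total = 0.85059 * 3628 = 3086 g


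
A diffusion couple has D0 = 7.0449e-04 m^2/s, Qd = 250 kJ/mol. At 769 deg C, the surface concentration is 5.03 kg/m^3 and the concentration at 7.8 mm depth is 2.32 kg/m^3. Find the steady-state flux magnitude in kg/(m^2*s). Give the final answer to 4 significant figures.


Step 1: D = D0 * exp(-Qd/(R*T))
T = 769 + 273.15 = 1042.15 K
D = 7.0449e-04 * exp(-250e3 / (8.314 * 1042.15)) = 2.07454e-16 m^2/s
Step 2: J = D * (C1 - C2) / dx
J = 2.07454e-16 * (5.03 - 2.32) / 7.8e-03
J = 7.208e-14 kg/(m^2*s)


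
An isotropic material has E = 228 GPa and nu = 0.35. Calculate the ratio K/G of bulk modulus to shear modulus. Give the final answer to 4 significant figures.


G = E / (2*(1+nu))
G = 228 / (2*(1+0.35)) = 84.4444 GPa
K = E / (3*(1-2*nu))
K = 228 / (3*(1-2*0.35)) = 253.333 GPa
K/G = 253.333 / 84.4444 = 3


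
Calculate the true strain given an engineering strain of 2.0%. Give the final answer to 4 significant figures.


epsilon_true = ln(1 + epsilon_eng)
epsilon_true = ln(1 + 0.02)
epsilon_true = 0.0198


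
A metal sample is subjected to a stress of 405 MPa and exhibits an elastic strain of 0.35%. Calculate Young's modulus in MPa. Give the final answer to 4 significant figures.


E = sigma / epsilon
epsilon = 0.35% = 3.5e-03
E = 405 / 3.5e-03
E = 115700 MPa


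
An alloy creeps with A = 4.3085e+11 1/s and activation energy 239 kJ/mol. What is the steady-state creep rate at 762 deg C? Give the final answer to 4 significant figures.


rate = A * exp(-Q / (R*T))
T = 762 + 273.15 = 1035.15 K
rate = 4.3085e+11 * exp(-239e3 / (8.314 * 1035.15))
rate = 0.3747 1/s


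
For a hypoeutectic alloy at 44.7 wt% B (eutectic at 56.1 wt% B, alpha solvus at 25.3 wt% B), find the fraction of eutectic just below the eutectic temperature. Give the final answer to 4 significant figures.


f_primary = (C_e - C0) / (C_e - C_alpha_max)
f_primary = (56.1 - 44.7) / (56.1 - 25.3)
f_primary = 0.37013
f_eutectic = 1 - 0.37013 = 0.6299


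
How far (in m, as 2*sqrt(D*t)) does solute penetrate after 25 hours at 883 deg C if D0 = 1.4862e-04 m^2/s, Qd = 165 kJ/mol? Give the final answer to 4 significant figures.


Step 1: D = D0 * exp(-Qd/(R*T))
T = 1156.15 K
D = 1.4862e-04 * exp(-165e3 / (8.314 * 1156.15)) = 5.21362e-12 m^2/s
Step 2: L = 2*sqrt(D*t)
t = 25 h = 90000 s
L = 2*sqrt(5.21362e-12 * 90000) = 1.37e-03 m


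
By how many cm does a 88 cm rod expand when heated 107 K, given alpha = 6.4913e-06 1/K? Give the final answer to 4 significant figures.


dL = L0 * alpha * dT
dL = 88 * 6.4913e-06 * 107
dL = 0.06112 cm


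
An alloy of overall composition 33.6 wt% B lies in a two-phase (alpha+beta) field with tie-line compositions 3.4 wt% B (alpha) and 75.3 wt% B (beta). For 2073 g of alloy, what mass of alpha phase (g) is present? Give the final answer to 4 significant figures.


f_alpha = (C_beta - C0) / (C_beta - C_alpha)
f_alpha = (75.3 - 33.6) / (75.3 - 3.4) = 0.579972
m_alpha = f_alpha * m_total = 0.579972 * 2073 = 1202 g


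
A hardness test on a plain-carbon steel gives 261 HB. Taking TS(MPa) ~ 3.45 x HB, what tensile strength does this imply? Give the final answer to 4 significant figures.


TS (MPa) = 3.45 * HB
TS = 3.45 * 261
TS = 900.5 MPa


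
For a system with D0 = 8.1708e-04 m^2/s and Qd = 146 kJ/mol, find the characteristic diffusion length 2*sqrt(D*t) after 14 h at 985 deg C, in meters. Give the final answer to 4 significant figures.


Step 1: D = D0 * exp(-Qd/(R*T))
T = 1258.15 K
D = 8.1708e-04 * exp(-146e3 / (8.314 * 1258.15)) = 7.0886e-10 m^2/s
Step 2: L = 2*sqrt(D*t)
t = 14 h = 50400 s
L = 2*sqrt(7.0886e-10 * 50400) = 0.01195 m


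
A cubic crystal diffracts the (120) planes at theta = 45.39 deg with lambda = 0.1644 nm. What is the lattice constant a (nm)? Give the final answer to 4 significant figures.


d = lambda / (2*sin(theta))
d = 0.1644 / (2*sin(45.39 deg))
d = 0.115465 nm
a = d * sqrt(h^2+k^2+l^2) = 0.115465 * sqrt(5)
a = 0.2582 nm


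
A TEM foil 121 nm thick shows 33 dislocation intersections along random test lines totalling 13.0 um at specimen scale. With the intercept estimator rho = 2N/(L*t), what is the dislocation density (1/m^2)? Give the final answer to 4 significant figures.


rho = 2N / (L * t)
L = 13.0 um = 1.3e-05 m, t = 121 nm = 1.21e-07 m
rho = 2 * 33 / (1.3e-05 * 1.21e-07)
rho = 4.196e+13 1/m^2


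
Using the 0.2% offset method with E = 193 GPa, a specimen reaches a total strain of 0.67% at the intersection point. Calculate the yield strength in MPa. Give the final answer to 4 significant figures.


Offset strain = 0.002
Elastic strain at yield = total_strain - offset = 6.7e-03 - 0.002 = 4.7e-03
sigma_y = E * elastic_strain = 193000 * 4.7e-03
sigma_y = 907.1 MPa


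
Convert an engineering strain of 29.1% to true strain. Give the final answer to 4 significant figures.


epsilon_true = ln(1 + epsilon_eng)
epsilon_true = ln(1 + 0.291)
epsilon_true = 0.2554


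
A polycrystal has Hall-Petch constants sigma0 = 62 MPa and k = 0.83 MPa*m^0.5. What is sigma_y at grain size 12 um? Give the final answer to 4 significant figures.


sigma_y = sigma0 + k / sqrt(d)
d = 12 um = 1.2e-05 m
sigma_y = 62 + 0.83 / sqrt(1.2e-05)
sigma_y = 301.6 MPa


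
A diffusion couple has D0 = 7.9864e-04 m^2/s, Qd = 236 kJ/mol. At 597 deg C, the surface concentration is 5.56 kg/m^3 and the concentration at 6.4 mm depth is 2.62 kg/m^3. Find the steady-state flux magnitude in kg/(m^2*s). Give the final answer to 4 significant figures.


Step 1: D = D0 * exp(-Qd/(R*T))
T = 597 + 273.15 = 870.15 K
D = 7.9864e-04 * exp(-236e3 / (8.314 * 870.15)) = 5.43107e-18 m^2/s
Step 2: J = D * (C1 - C2) / dx
J = 5.43107e-18 * (5.56 - 2.62) / 6.4e-03
J = 2.495e-15 kg/(m^2*s)


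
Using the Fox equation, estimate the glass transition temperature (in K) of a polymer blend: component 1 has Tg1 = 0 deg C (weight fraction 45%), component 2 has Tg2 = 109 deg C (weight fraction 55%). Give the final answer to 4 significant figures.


1/Tg = w1/Tg1 + w2/Tg2 (in Kelvin)
Tg1 = 273.15 K, Tg2 = 382.15 K
1/Tg = 0.45/273.15 + 0.55/382.15
Tg = 324 K


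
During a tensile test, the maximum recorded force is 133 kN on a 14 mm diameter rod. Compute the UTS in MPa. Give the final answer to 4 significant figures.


A0 = pi*(d/2)^2 = pi*(14/2)^2 = 153.938 mm^2
UTS = F_max / A0 = 133*1000 / 153.938
UTS = 864 MPa


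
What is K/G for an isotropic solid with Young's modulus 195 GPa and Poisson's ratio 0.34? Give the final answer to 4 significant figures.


G = E / (2*(1+nu))
G = 195 / (2*(1+0.34)) = 72.7612 GPa
K = E / (3*(1-2*nu))
K = 195 / (3*(1-2*0.34)) = 203.125 GPa
K/G = 203.125 / 72.7612 = 2.792


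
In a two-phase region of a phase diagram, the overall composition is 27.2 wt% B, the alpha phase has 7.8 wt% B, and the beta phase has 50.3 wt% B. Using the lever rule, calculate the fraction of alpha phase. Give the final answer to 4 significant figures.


f_alpha = (C_beta - C0) / (C_beta - C_alpha)
f_alpha = (50.3 - 27.2) / (50.3 - 7.8)
f_alpha = 0.5435


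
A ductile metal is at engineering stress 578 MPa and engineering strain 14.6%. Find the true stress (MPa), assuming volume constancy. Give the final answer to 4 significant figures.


sigma_true = sigma_eng * (1 + epsilon_eng)
sigma_true = 578 * (1 + 0.146)
sigma_true = 662.4 MPa


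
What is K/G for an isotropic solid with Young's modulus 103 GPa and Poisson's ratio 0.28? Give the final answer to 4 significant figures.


G = E / (2*(1+nu))
G = 103 / (2*(1+0.28)) = 40.2344 GPa
K = E / (3*(1-2*nu))
K = 103 / (3*(1-2*0.28)) = 78.0303 GPa
K/G = 78.0303 / 40.2344 = 1.939


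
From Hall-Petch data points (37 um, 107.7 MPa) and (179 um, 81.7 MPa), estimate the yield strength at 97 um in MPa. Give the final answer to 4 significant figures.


sigma_y = sigma0 + k / sqrt(d)
1/sqrt(d1) = 1/sqrt(3.7e-05) = 164.399;  1/sqrt(d2) = 74.7435
k = (sigma1 - sigma2) / (1/sqrt(d1) - 1/sqrt(d2)) = (107.7 - 81.7) / (164.399 - 74.7435) = 0.289999 MPa*m^0.5
sigma0 = sigma1 - k/sqrt(d1) = 107.7 - 0.289999*164.399 = 60.0245 MPa
sigma_y(d3) = 60.0245 + 0.289999 / sqrt(9.7e-05) = 89.47 MPa


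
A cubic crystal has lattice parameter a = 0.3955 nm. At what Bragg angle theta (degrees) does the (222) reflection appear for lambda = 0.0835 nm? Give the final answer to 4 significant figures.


d = a / sqrt(h^2+k^2+l^2)
d = 0.3955 / sqrt(12) = 0.114171 nm
lambda = 2*d*sin(theta)  =>  sin(theta) = lambda / (2*d)
sin(theta) = 0.0835 / (2 * 0.114171) = 0.36568
theta = 21.45 deg


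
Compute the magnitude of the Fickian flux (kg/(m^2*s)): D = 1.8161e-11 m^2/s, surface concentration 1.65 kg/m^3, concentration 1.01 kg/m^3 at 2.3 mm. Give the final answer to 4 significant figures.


J = -D * (dC/dx) = D * (C1 - C2) / dx
J = 1.8161e-11 * (1.65 - 1.01) / 2.3e-03
J = 5.053e-09 kg/(m^2*s)


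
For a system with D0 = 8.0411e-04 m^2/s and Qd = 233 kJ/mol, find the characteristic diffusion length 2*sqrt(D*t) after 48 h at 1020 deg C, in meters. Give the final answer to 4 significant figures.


Step 1: D = D0 * exp(-Qd/(R*T))
T = 1293.15 K
D = 8.0411e-04 * exp(-233e3 / (8.314 * 1293.15)) = 3.11407e-13 m^2/s
Step 2: L = 2*sqrt(D*t)
t = 48 h = 172800 s
L = 2*sqrt(3.11407e-13 * 172800) = 4.639e-04 m


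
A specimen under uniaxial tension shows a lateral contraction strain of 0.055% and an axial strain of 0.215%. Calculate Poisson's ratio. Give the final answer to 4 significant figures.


nu = -epsilon_lat / epsilon_axial
Lateral strain is contraction (negative), so using magnitudes:
nu = 0.055 / 0.215
nu = 0.2558


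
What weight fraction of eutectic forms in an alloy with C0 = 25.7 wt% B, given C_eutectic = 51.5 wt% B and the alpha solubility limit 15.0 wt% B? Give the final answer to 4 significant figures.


f_primary = (C_e - C0) / (C_e - C_alpha_max)
f_primary = (51.5 - 25.7) / (51.5 - 15.0)
f_primary = 0.706849
f_eutectic = 1 - 0.706849 = 0.2932


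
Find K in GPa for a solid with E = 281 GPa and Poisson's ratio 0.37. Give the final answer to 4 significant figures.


K = E / (3*(1-2*nu))
K = 281 / (3*(1-2*0.37))
K = 360.3 GPa


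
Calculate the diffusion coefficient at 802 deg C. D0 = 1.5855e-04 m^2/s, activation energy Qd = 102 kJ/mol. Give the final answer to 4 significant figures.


D = D0 * exp(-Qd / (R*T))
T = 1075.15 K
D = 1.5855e-04 * exp(-102e3 / (8.314 * 1075.15))
D = 1.756e-09 m^2/s


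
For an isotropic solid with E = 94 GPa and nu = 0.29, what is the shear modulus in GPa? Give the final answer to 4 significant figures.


G = E / (2*(1+nu))
G = 94 / (2*(1+0.29))
G = 36.43 GPa


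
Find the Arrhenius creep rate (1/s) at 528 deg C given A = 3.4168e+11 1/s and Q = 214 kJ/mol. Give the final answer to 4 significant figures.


rate = A * exp(-Q / (R*T))
T = 528 + 273.15 = 801.15 K
rate = 3.4168e+11 * exp(-214e3 / (8.314 * 801.15))
rate = 3.805e-03 1/s


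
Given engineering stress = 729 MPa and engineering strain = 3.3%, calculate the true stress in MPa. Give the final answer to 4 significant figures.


sigma_true = sigma_eng * (1 + epsilon_eng)
sigma_true = 729 * (1 + 0.033)
sigma_true = 753.1 MPa


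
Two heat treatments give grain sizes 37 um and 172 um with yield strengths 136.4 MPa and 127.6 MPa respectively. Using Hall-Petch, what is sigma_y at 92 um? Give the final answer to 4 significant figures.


sigma_y = sigma0 + k / sqrt(d)
1/sqrt(d1) = 1/sqrt(3.7e-05) = 164.399;  1/sqrt(d2) = 76.2493
k = (sigma1 - sigma2) / (1/sqrt(d1) - 1/sqrt(d2)) = (136.4 - 127.6) / (164.399 - 76.2493) = 0.0998302 MPa*m^0.5
sigma0 = sigma1 - k/sqrt(d1) = 136.4 - 0.0998302*164.399 = 119.988 MPa
sigma_y(d3) = 119.988 + 0.0998302 / sqrt(9.2e-05) = 130.4 MPa


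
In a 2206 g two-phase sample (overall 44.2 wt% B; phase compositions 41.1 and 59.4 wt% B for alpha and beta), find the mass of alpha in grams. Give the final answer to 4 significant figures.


f_alpha = (C_beta - C0) / (C_beta - C_alpha)
f_alpha = (59.4 - 44.2) / (59.4 - 41.1) = 0.830601
m_alpha = f_alpha * m_total = 0.830601 * 2206 = 1832 g


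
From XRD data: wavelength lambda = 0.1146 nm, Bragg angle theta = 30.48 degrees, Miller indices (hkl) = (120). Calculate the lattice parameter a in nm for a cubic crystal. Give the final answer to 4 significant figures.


d = lambda / (2*sin(theta))
d = 0.1146 / (2*sin(30.48 deg))
d = 0.112965 nm
a = d * sqrt(h^2+k^2+l^2) = 0.112965 * sqrt(5)
a = 0.2526 nm


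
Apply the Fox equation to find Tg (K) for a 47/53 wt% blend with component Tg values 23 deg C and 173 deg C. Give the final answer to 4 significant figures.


1/Tg = w1/Tg1 + w2/Tg2 (in Kelvin)
Tg1 = 296.15 K, Tg2 = 446.15 K
1/Tg = 0.47/296.15 + 0.53/446.15
Tg = 360.4 K


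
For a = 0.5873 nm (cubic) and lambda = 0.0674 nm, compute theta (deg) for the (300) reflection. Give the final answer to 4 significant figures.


d = a / sqrt(h^2+k^2+l^2)
d = 0.5873 / sqrt(9) = 0.195767 nm
lambda = 2*d*sin(theta)  =>  sin(theta) = lambda / (2*d)
sin(theta) = 0.0674 / (2 * 0.195767) = 0.172144
theta = 9.912 deg


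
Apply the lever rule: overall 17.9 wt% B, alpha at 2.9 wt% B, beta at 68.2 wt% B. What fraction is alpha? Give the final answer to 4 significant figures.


f_alpha = (C_beta - C0) / (C_beta - C_alpha)
f_alpha = (68.2 - 17.9) / (68.2 - 2.9)
f_alpha = 0.7703


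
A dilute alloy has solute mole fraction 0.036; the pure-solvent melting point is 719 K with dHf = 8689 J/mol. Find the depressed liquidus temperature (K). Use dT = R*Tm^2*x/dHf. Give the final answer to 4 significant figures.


dT = R*Tm^2*x / dHf
dT = 8.314 * 719^2 * 0.036 / 8689
dT = 17.8074 K
T_new = 719 - 17.8074 = 701.2 K
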